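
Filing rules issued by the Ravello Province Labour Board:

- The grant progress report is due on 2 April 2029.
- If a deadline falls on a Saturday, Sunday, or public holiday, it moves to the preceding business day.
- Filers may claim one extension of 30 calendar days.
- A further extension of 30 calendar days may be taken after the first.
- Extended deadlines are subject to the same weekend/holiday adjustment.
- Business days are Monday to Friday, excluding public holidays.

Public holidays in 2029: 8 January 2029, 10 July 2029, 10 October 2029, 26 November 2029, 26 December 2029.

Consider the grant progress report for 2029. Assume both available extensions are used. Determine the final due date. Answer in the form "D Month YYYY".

1 June 2029

The statutory due date is 2 April 2029.
2 April 2029 (Monday) is already a business day.
Add the 30 calendar-day extension to 2 April 2029: 2 May 2029.
2 May 2029 (Wednesday) is already a business day.
With the 30-day extension, 2 May 2029 becomes 1 June 2029.
1 June 2029 is a Friday and not a listed holiday, so it stands.
So the filing is due 1 June 2029.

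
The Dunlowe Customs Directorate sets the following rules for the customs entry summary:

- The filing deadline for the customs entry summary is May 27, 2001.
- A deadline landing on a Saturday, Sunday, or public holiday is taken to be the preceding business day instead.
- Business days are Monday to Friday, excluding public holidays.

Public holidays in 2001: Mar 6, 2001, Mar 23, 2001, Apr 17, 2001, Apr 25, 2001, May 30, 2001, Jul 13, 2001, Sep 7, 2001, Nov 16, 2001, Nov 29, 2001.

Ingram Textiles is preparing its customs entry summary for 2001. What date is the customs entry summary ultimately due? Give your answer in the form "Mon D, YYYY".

May 25, 2001

Start from the fixed due date, May 27, 2001.
Because May 27, 2001 is a Sunday, the deadline becomes May 25, 2001 (Friday).
So the filing is due May 25, 2001.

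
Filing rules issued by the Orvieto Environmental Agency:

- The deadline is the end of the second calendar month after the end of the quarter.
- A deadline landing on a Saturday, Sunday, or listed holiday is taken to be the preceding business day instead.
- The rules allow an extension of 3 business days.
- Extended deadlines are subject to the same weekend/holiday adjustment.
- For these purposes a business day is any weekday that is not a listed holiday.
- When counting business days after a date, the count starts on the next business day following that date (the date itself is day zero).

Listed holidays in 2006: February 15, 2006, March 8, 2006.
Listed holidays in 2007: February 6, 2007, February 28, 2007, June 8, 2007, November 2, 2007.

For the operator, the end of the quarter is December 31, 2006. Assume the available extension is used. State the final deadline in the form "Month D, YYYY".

March 5, 2007

The second month after December 31, 2006 is February 2007, whose last day is February 28, 2007.
February 28, 2007 falls on a listed holiday. Rolling to the preceding business day gives February 27, 2007, a Tuesday.
The 3-business-day extension runs from February 27, 2007 to March 5, 2007.
March 5, 2007 (Monday) is already a business day.
So the filing is due March 5, 2007.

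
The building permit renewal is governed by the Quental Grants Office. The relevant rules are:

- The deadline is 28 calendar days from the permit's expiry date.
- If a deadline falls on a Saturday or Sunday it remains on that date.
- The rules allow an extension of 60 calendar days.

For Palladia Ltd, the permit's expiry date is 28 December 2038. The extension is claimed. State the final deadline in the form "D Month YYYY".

Adding 28 calendar days to 28 December 2038 gives 25 January 2039.
25 January 2039 is a Tuesday; no weekend or holiday adjustment applies.
With the 60-day extension, 25 January 2039 becomes 26 March 2039.
26 March 2039 is a Saturday; no weekend or holiday adjustment applies.
The final due date is 26 March 2039.

26 March 2039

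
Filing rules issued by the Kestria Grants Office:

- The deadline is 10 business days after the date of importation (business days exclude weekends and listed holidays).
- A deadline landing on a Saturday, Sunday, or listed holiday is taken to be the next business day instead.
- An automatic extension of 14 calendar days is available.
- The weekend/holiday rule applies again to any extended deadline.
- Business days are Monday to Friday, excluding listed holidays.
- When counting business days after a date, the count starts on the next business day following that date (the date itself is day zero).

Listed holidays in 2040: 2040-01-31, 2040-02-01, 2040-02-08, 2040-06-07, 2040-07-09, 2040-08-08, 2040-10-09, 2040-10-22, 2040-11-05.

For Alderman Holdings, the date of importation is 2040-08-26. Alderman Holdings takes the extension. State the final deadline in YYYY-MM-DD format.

2040-09-21

Counting 10 business days after 2040-08-26 (skipping weekends and listed holidays) reaches 2040-09-07.
2040-09-07 falls on a Friday, which is a business day, so no adjustment is needed.
The 14-calendar-day extension moves the deadline from 2040-09-07 to 2040-09-21.
Since 2040-09-21 is a Friday and not a holiday, the date is unchanged.
Deadline: 2040-09-21.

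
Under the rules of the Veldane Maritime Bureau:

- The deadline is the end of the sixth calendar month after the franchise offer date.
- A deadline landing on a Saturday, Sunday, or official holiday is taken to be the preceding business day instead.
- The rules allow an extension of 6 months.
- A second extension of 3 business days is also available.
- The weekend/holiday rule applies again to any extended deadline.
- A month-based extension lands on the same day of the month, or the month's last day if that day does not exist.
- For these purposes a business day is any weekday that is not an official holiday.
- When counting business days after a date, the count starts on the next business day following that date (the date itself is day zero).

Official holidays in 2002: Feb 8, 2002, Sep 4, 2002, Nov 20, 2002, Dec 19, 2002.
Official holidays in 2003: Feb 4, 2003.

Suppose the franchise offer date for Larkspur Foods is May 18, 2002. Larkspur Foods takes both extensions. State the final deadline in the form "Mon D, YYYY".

Jun 3, 2003

6 months after May 18, 2002 is November 2002; that month ends on Nov 30, 2002.
Nov 30, 2002 falls on a Saturday. Rolling to the preceding business day gives Nov 29, 2002, a Friday.
Applying the 6 months extension: 6 months after Nov 29, 2002 is May 29, 2003.
May 29, 2003 falls on a Thursday, which is a business day, so no adjustment is needed.
Counting 3 further business days from May 29, 2003 reaches Jun 3, 2003.
Since Jun 3, 2003 is a Tuesday and not a holiday, the date is unchanged.
Final deadline: Jun 3, 2003.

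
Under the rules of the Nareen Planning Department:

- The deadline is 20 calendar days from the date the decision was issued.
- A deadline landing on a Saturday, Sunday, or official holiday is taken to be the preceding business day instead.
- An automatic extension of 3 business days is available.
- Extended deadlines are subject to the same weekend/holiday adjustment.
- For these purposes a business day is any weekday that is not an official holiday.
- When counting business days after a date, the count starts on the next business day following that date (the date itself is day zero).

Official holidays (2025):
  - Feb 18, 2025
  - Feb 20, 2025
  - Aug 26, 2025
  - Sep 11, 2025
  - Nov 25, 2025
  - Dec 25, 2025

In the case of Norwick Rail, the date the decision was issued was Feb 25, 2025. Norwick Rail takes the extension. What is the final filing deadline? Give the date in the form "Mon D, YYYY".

Mar 20, 2025

Trigger date Feb 25, 2025 + 20 calendar days = Mar 17, 2025.
Since Mar 17, 2025 is a Monday and not a holiday, the date is unchanged.
The 3-business-day extension runs from Mar 17, 2025 to Mar 20, 2025.
Since Mar 20, 2025 is a Thursday and not a holiday, the date is unchanged.
The final due date is Mar 20, 2025.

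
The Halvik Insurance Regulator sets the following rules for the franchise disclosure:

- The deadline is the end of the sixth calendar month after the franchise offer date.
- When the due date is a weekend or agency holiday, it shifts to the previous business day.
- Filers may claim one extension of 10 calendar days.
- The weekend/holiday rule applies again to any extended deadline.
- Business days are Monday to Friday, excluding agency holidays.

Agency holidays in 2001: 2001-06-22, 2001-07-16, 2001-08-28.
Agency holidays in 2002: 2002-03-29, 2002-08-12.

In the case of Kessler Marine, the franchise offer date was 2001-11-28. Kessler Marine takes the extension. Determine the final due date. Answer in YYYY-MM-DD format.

2002-06-10

The sixth month after 2001-11-28 is May 2002, whose last day is 2002-05-31.
2002-05-31 (Friday) is already a business day.
The 10-calendar-day extension moves the deadline from 2002-05-31 to 2002-06-10.
2002-06-10 is a Monday and not a listed holiday, so it stands.
So the filing is due 2002-06-10.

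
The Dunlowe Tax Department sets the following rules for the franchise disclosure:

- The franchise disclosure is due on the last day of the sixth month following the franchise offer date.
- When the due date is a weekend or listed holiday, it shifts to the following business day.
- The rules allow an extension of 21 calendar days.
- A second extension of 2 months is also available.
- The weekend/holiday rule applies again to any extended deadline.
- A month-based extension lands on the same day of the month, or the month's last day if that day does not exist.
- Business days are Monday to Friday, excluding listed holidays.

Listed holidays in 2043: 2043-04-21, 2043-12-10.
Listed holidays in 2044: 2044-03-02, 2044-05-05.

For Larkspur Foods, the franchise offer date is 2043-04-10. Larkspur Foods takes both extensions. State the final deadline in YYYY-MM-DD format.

6 months after 2043-04-10 falls in October 2043; the last day of that month is 2043-10-31.
2043-10-31 falls on a Saturday. Rolling to the next business day gives 2043-11-02, a Monday.
Add the 21 calendar-day extension to 2043-11-02: 2043-11-23.
2043-11-23 is a Monday and not a listed holiday, so it stands.
The 2 months extension carries 2043-11-23 to 2044-01-23.
2044-01-23 is a Saturday; the next business day is 2044-01-25 (Monday).
Final deadline: 2044-01-25.

2044-01-25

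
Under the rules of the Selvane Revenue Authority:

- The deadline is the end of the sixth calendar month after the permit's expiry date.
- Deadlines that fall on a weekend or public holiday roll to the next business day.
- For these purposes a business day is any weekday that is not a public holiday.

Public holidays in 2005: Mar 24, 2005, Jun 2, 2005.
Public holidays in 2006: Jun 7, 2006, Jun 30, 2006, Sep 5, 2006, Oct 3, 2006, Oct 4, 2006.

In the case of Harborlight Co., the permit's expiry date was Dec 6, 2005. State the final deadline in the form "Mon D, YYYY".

The sixth month after Dec 6, 2005 is June 2006, whose last day is Jun 30, 2006.
Jun 30, 2006 is a listed holiday; the next business day is Jul 3, 2006 (Monday).
The final due date is Jul 3, 2006.

Jul 3, 2006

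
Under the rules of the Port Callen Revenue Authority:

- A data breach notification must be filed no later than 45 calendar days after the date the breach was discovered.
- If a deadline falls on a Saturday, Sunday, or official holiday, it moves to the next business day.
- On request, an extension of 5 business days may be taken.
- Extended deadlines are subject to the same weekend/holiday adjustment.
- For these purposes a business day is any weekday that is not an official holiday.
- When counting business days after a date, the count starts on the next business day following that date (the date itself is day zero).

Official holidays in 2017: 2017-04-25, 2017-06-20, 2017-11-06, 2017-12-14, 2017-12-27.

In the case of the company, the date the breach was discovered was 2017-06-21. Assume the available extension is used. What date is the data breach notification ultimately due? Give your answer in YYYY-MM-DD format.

From 2017-06-21, 45 calendar days later is 2017-08-05.
2017-08-05 is a Saturday; the next business day is 2017-08-07 (Monday).
Counting 5 further business days from 2017-08-07 reaches 2017-08-14.
2017-08-14 is a Monday and not a listed holiday, so it stands.
Deadline: 2017-08-14.

2017-08-14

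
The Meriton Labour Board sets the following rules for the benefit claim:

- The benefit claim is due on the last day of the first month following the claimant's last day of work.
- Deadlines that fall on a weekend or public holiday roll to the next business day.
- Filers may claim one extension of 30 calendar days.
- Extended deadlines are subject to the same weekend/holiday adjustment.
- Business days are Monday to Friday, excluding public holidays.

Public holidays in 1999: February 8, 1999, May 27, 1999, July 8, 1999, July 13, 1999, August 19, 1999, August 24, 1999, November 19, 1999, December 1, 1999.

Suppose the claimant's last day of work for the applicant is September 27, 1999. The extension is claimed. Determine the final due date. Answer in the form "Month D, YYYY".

December 2, 1999

1 month after September 27, 1999 falls in October 1999; the last day of that month is October 31, 1999.
October 31, 1999 is a Sunday; the next business day is November 1, 1999 (Monday).
Applying the 30-calendar-day extension: November 1, 1999 + 30 days = December 1, 1999.
December 1, 1999 is a listed holiday, so it moves to the next business day, December 2, 1999 (Thursday).
Final deadline: December 2, 1999.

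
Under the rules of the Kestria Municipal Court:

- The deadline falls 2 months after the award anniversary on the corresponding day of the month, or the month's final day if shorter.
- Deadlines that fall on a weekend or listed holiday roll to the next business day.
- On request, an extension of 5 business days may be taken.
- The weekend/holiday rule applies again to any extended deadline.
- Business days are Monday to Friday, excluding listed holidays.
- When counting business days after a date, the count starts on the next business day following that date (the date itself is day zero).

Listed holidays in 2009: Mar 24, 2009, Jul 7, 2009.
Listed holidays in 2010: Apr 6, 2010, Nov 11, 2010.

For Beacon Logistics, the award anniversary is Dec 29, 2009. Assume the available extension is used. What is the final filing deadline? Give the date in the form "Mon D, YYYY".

Moving 2 months forward from Dec 29, 2009 on the corresponding day gives Feb 28, 2010 (day 29 does not exist in February, so the month's last day is used).
Feb 28, 2010 falls on a Sunday. Rolling to the next business day gives Mar 1, 2010, a Monday.
Applying the 5-business-day extension: 5 business days after Mar 1, 2010 is Mar 8, 2010.
Mar 8, 2010 falls on a Monday, which is a business day, so no adjustment is needed.
The final due date is Mar 8, 2010.

Mar 8, 2010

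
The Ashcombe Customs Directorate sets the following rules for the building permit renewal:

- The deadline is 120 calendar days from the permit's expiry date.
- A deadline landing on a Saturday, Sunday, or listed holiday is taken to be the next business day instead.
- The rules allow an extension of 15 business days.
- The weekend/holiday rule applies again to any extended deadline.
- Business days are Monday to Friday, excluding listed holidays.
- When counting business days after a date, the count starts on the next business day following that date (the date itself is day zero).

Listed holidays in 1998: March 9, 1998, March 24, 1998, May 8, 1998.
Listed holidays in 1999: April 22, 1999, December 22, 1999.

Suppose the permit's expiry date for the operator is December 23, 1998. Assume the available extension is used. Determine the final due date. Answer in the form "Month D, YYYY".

May 14, 1999

Adding 120 calendar days to December 23, 1998 gives April 22, 1999.
Because April 22, 1999 is a listed holiday, the deadline becomes April 23, 1999 (Friday).
Applying the 15-business-day extension: 15 business days after April 23, 1999 is May 14, 1999.
May 14, 1999 is a Friday and not a listed holiday, so it stands.
Deadline: May 14, 1999.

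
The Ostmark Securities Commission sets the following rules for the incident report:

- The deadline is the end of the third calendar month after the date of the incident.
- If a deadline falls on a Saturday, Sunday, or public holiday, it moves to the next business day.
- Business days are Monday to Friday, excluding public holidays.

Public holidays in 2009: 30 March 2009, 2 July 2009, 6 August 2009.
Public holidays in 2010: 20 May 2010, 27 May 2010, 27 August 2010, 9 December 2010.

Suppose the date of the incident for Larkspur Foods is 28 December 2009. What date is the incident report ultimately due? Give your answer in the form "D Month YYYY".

31 March 2010

3 months after 28 December 2009 falls in March 2010; the last day of that month is 31 March 2010.
31 March 2010 falls on a Wednesday, which is a business day, so no adjustment is needed.
Deadline: 31 March 2010.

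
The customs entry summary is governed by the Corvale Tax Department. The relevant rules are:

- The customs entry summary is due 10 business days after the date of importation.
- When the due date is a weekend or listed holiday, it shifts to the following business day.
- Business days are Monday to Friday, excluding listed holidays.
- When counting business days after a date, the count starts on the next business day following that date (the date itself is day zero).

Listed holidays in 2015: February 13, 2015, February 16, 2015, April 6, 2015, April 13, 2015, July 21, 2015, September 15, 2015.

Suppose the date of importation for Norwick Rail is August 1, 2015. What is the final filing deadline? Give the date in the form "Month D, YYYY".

10 business days after August 1, 2015, excluding weekends and holidays, is August 14, 2015.
August 14, 2015 is a Friday and not a listed holiday, so it stands.
Final deadline: August 14, 2015.

August 14, 2015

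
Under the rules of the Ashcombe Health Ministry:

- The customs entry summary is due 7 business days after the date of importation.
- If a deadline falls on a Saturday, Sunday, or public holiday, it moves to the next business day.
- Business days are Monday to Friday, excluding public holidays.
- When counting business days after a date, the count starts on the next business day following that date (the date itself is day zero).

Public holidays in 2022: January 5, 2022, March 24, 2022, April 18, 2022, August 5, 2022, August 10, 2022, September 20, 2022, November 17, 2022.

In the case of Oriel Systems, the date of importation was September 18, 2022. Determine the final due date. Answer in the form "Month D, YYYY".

September 28, 2022

Counting 7 business days after September 18, 2022 (skipping weekends and listed holidays) reaches September 28, 2022.
September 28, 2022 is a Wednesday and not a listed holiday, so it stands.
Final deadline: September 28, 2022.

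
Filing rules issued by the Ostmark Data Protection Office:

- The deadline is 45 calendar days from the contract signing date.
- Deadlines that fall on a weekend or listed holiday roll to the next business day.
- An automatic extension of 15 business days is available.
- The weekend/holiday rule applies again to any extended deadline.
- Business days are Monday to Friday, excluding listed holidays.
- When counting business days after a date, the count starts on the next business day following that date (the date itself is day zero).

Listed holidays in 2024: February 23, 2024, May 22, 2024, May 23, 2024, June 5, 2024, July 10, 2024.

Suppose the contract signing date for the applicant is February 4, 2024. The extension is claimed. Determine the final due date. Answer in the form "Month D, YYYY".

April 10, 2024

Adding 45 calendar days to February 4, 2024 gives March 20, 2024.
March 20, 2024 (Wednesday) is already a business day.
The 15-business-day extension runs from March 20, 2024 to April 10, 2024.
April 10, 2024 (Wednesday) is already a business day.
The final due date is April 10, 2024.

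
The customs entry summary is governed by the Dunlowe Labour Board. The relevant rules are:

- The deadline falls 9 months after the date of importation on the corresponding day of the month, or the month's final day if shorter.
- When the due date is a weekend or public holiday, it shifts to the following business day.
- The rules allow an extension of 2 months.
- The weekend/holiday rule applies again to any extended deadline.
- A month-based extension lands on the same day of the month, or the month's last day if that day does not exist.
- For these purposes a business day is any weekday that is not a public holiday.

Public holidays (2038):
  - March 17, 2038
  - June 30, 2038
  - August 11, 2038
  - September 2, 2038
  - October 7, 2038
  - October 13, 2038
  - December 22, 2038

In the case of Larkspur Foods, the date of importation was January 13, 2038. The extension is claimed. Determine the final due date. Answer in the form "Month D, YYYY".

December 14, 2038

9 months from January 13, 2038 is October 13, 2038.
October 13, 2038 is a listed holiday; the next business day is October 14, 2038 (Thursday).
Add 2 months to October 14, 2038: December 14, 2038.
Since December 14, 2038 is a Tuesday and not a holiday, the date is unchanged.
So the filing is due December 14, 2038.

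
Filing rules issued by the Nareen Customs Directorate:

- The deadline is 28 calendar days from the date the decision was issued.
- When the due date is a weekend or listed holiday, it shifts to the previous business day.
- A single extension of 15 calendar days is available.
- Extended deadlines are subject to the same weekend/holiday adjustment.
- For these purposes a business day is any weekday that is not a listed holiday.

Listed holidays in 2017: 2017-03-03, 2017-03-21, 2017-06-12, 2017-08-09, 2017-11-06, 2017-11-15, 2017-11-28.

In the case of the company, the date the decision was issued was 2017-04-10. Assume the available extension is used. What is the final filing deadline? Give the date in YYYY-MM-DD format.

2017-05-23

Trigger date 2017-04-10 + 28 calendar days = 2017-05-08.
2017-05-08 is a Monday and not a listed holiday, so it stands.
Applying the 15-calendar-day extension: 2017-05-08 + 15 days = 2017-05-23.
2017-05-23 falls on a Tuesday, which is a business day, so no adjustment is needed.
The final due date is 2017-05-23.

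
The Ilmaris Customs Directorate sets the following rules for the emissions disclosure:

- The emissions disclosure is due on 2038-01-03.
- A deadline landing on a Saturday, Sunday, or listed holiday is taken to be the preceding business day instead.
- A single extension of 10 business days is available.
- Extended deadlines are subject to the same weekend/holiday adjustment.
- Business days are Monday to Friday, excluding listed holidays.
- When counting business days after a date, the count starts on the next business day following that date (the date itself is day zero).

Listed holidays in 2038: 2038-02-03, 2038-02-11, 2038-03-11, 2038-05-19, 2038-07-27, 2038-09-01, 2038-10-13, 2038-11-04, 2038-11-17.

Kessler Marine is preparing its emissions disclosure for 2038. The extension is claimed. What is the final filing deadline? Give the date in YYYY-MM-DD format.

2038-01-15

Start from the fixed due date, 2038-01-03.
2038-01-03 falls on a Sunday. Rolling to the preceding business day gives 2038-01-01, a Friday.
The 10-business-day extension runs from 2038-01-01 to 2038-01-15.
2038-01-15 (Friday) is already a business day.
The final due date is 2038-01-15.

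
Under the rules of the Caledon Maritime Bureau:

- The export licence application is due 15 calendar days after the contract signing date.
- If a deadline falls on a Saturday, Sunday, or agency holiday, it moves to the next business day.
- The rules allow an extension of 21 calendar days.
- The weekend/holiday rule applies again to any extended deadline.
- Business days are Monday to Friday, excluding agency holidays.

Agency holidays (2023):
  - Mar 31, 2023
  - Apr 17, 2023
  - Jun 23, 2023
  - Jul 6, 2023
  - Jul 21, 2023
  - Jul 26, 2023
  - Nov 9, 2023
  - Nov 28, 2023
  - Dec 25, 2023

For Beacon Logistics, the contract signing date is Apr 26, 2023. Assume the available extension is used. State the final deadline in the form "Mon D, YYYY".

From Apr 26, 2023, 15 calendar days later is May 11, 2023.
Since May 11, 2023 is a Thursday and not a holiday, the date is unchanged.
Add the 21 calendar-day extension to May 11, 2023: Jun 1, 2023.
Jun 1, 2023 falls on a Thursday, which is a business day, so no adjustment is needed.
So the filing is due Jun 1, 2023.

Jun 1, 2023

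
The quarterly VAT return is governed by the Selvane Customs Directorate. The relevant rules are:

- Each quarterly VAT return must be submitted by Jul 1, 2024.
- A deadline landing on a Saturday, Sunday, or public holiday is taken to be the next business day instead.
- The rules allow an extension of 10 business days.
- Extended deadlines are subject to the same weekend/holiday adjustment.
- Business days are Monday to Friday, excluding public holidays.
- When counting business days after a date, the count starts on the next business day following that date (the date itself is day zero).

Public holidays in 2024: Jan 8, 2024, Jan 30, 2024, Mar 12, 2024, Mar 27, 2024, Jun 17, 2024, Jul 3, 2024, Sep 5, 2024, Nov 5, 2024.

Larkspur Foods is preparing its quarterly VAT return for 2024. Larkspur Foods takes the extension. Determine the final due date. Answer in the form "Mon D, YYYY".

The statutory due date is Jul 1, 2024.
Jul 1, 2024 falls on a Monday, which is a business day, so no adjustment is needed.
The 10-business-day extension runs from Jul 1, 2024 to Jul 16, 2024.
Jul 16, 2024 falls on a Tuesday, which is a business day, so no adjustment is needed.
So the filing is due Jul 16, 2024.

Jul 16, 2024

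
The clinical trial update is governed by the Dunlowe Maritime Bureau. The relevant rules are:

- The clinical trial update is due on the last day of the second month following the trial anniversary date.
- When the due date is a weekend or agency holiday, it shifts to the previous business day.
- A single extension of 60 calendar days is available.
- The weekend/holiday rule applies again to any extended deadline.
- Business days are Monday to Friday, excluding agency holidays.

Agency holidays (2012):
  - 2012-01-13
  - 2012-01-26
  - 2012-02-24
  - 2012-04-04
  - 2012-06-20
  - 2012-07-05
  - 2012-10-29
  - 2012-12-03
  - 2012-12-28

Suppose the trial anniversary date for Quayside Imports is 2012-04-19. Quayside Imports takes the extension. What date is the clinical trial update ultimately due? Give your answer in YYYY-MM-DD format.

2012-08-28

The second month after 2012-04-19 is June 2012, whose last day is 2012-06-30.
2012-06-30 is a Saturday, so it moves to the preceding business day, 2012-06-29 (Friday).
With the 60-day extension, 2012-06-29 becomes 2012-08-28.
2012-08-28 is a Tuesday and not a listed holiday, so it stands.
Final deadline: 2012-08-28.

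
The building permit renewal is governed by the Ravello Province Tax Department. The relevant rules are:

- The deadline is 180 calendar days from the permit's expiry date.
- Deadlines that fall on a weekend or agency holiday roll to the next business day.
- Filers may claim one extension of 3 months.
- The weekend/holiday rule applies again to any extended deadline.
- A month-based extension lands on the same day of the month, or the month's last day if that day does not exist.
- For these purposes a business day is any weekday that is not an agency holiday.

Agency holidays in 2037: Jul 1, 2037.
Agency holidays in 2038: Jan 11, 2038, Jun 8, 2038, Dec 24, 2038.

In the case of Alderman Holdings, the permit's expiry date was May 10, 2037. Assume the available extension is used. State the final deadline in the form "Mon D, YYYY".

180 calendar days after May 10, 2037 is Nov 6, 2037.
Nov 6, 2037 falls on a Friday, which is a business day, so no adjustment is needed.
Add 3 months to Nov 6, 2037: Feb 6, 2038.
Feb 6, 2038 falls on a Saturday. Rolling to the next business day gives Feb 8, 2038, a Monday.
Deadline: Feb 8, 2038.

Feb 8, 2038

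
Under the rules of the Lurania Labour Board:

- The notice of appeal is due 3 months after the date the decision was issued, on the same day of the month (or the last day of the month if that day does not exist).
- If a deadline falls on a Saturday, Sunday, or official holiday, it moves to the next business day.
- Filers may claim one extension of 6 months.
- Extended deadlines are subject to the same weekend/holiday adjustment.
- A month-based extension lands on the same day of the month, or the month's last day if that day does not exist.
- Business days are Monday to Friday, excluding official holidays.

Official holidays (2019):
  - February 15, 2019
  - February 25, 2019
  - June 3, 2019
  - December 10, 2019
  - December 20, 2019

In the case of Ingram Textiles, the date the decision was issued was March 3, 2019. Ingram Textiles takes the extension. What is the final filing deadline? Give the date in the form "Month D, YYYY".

3 months from March 3, 2019 is June 3, 2019.
June 3, 2019 is a listed holiday; the next business day is June 4, 2019 (Tuesday).
The 6 months extension carries June 4, 2019 to December 4, 2019.
Since December 4, 2019 is a Wednesday and not a holiday, the date is unchanged.
Final deadline: December 4, 2019.

December 4, 2019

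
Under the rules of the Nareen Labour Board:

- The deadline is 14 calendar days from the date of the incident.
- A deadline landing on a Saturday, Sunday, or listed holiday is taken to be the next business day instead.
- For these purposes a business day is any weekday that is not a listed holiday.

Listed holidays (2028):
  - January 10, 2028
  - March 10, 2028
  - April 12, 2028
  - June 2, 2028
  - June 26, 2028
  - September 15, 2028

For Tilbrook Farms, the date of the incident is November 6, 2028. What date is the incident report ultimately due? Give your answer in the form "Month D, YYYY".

November 20, 2028

From November 6, 2028, 14 calendar days later is November 20, 2028.
November 20, 2028 (Monday) is already a business day.
Final deadline: November 20, 2028.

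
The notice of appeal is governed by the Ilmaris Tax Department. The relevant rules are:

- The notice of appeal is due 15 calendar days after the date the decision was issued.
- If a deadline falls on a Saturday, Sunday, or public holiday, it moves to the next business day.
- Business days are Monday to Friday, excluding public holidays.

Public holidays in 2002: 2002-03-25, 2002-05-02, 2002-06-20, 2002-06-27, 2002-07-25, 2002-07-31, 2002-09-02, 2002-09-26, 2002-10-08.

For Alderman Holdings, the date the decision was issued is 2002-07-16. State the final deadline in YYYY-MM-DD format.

Trigger date 2002-07-16 + 15 calendar days = 2002-07-31.
2002-07-31 is a listed holiday; the next business day is 2002-08-01 (Thursday).
So the filing is due 2002-08-01.

2002-08-01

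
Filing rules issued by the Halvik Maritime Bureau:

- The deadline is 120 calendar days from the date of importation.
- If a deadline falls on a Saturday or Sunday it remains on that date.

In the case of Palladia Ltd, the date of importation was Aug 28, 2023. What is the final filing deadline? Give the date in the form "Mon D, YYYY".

Adding 120 calendar days to Aug 28, 2023 gives Dec 26, 2023.
No adjustment is made for weekends or holidays, so Dec 26, 2023 stands.
The final due date is Dec 26, 2023.

Dec 26, 2023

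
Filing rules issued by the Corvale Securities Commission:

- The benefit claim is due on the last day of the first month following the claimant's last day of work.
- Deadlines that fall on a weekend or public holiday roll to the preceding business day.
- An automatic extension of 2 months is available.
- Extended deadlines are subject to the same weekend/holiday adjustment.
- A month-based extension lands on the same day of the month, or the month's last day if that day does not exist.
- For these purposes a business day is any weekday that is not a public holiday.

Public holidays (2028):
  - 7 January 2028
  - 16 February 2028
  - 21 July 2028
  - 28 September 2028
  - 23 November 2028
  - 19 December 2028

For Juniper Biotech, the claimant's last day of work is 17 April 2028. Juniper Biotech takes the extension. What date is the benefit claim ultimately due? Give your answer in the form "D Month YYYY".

1 month after 17 April 2028 falls in May 2028; the last day of that month is 31 May 2028.
Since 31 May 2028 is a Wednesday and not a holiday, the date is unchanged.
Applying the 2 months extension: 2 months after 31 May 2028 is 31 July 2028.
31 July 2028 falls on a Monday, which is a business day, so no adjustment is needed.
Final deadline: 31 July 2028.

31 July 2028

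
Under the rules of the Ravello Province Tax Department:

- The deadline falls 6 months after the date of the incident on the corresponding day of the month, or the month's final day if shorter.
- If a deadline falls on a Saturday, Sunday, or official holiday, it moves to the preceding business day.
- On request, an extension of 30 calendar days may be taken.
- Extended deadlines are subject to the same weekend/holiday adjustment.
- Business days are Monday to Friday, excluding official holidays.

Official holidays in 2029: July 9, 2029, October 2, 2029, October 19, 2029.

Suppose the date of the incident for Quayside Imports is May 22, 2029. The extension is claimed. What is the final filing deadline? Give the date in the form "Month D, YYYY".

6 months after May 22, 2029, on the same day of the month, is November 22, 2029.
November 22, 2029 falls on a Thursday, which is a business day, so no adjustment is needed.
Add the 30 calendar-day extension to November 22, 2029: December 22, 2029.
December 22, 2029 falls on a Saturday. Rolling to the preceding business day gives December 21, 2029, a Friday.
Deadline: December 21, 2029.

December 21, 2029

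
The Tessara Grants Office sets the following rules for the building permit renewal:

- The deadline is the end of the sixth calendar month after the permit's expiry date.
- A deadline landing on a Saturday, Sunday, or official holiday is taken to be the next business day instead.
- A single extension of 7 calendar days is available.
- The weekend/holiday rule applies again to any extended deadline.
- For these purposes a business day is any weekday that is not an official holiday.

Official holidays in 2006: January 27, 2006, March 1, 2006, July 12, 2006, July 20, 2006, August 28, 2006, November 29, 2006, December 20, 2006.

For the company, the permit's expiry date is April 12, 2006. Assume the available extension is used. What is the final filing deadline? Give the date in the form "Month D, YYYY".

November 7, 2006

6 months after April 12, 2006 falls in October 2006; the last day of that month is October 31, 2006.
October 31, 2006 falls on a Tuesday, which is a business day, so no adjustment is needed.
Add the 7 calendar-day extension to October 31, 2006: November 7, 2006.
November 7, 2006 is a Tuesday and not a listed holiday, so it stands.
Final deadline: November 7, 2006.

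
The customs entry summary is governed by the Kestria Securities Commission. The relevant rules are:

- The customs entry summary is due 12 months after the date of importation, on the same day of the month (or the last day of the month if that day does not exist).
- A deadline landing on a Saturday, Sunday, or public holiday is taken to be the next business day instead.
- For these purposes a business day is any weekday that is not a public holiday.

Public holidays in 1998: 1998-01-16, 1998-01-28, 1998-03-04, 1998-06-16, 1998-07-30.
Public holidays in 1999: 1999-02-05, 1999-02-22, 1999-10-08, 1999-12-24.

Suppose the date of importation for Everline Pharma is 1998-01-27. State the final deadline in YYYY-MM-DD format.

1999-01-27

12 months from 1998-01-27 is 1999-01-27.
1999-01-27 (Wednesday) is already a business day.
The final due date is 1999-01-27.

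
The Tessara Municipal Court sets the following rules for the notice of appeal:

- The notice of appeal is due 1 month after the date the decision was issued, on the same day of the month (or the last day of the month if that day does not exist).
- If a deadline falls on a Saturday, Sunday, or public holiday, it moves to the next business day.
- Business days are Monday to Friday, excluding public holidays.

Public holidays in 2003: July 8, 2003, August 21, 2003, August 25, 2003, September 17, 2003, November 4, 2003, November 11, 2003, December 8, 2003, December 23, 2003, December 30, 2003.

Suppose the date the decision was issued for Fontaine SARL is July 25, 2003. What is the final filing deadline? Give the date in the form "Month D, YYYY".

1 month from July 25, 2003 is August 25, 2003.
August 25, 2003 is a listed holiday; the next business day is August 26, 2003 (Tuesday).
So the filing is due August 26, 2003.

August 26, 2003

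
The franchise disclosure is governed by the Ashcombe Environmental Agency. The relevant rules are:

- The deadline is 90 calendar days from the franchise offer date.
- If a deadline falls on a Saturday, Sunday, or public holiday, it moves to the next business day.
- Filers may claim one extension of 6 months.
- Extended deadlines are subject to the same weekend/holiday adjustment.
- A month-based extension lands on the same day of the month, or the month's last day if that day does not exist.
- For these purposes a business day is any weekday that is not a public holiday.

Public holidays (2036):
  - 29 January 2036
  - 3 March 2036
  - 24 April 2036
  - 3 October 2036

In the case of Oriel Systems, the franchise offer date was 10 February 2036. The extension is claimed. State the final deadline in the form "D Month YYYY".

12 November 2036

From 10 February 2036, 90 calendar days later is 10 May 2036.
10 May 2036 falls on a Saturday. Rolling to the next business day gives 12 May 2036, a Monday.
Applying the 6 months extension: 6 months after 12 May 2036 is 12 November 2036.
12 November 2036 falls on a Wednesday, which is a business day, so no adjustment is needed.
Deadline: 12 November 2036.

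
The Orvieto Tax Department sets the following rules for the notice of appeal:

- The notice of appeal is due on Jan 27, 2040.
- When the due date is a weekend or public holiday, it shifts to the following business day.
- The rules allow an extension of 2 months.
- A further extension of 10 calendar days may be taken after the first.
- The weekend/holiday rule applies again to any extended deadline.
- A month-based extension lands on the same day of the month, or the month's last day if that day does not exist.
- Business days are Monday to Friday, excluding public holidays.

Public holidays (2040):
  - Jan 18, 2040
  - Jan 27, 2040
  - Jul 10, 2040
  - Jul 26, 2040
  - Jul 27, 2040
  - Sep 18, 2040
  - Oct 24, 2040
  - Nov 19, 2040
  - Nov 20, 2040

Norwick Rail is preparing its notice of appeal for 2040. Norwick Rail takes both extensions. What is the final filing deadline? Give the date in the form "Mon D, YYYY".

Start from the fixed due date, Jan 27, 2040.
Because Jan 27, 2040 is a listed holiday, the deadline becomes Jan 30, 2040 (Monday).
Applying the 2 months extension: 2 months after Jan 30, 2040 is Mar 30, 2040.
Mar 30, 2040 falls on a Friday, which is a business day, so no adjustment is needed.
With the 10-day extension, Mar 30, 2040 becomes Apr 9, 2040.
Apr 9, 2040 (Monday) is already a business day.
Final deadline: Apr 9, 2040.

Apr 9, 2040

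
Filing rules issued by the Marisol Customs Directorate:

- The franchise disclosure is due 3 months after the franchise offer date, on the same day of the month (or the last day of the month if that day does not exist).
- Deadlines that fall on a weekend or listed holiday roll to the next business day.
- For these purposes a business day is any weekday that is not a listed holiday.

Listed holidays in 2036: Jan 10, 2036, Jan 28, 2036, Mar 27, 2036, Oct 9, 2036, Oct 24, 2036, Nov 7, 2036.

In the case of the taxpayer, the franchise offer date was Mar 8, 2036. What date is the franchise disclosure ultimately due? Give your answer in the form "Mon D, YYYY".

Jun 9, 2036

3 months from Mar 8, 2036 is Jun 8, 2036.
Jun 8, 2036 falls on a Sunday. Rolling to the next business day gives Jun 9, 2036, a Monday.
So the filing is due Jun 9, 2036.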